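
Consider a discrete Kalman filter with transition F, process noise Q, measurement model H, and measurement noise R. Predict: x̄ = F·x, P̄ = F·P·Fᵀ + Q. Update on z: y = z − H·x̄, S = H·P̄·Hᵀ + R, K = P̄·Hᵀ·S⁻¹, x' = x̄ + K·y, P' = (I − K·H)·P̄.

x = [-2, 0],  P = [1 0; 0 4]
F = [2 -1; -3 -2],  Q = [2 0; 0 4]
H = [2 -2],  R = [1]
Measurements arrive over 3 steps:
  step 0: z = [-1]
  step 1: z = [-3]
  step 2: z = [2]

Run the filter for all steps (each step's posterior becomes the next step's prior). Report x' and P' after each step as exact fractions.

step 0: x̄ = F·x = [-4, 6]
step 0: P̄ = F·P·Fᵀ + Q = [10 2; 2 29]
step 0: y = z − H·x̄ = [19]
step 0: S = H·P̄·Hᵀ + R = [141]
step 0: K = P̄·Hᵀ·S⁻¹ = [16/141; -18/47]
step 0: x' = x̄ + K·y = [-260/141, -60/47]
step 0: P' = (I − K·H)·P̄ = [1154/141 382/47; 382/47 391/47]
step 1: x̄ = F·x = [-340/141, 380/47]
step 1: P̄ = F·P·Fᵀ + Q = [1487/141 -1908/47; -1908/47 9798/47]
step 1: y = z − H·x̄ = [2537/141]
step 1: S = H·P̄·Hᵀ + R = [169457/141]
step 1: K = P̄·Hᵀ·S⁻¹ = [14422/169457; -70236/169457]
step 1: x' = x̄ + K·y = [-149126/169457, 106328/169457]
step 1: P' = (I − K·H)·P̄ = [311975/169457 304764/169457; 304764/169457 339882/169457]
step 2: x̄ = F·x = [-404580/169457, 234722/169457]
step 2: P̄ = F·P·Fᵀ + Q = [707640/169457 -1496850/169457; -1496850/169457 8502299/169457]
step 2: y = z − H·x̄ = [1617518/169457]
step 2: S = H·P̄·Hᵀ + R = [48984013/169457]
step 2: K = P̄·Hᵀ·S⁻¹ = [4408980/48984013; -19998298/48984013]
step 2: x' = x̄ + K·y = [-74864700/48984013, -123039954/48984013]
step 2: P' = (I − K·H)·P̄ = [89839560/48984013 87635070/48984013; 87635070/48984013 97634219/48984013]

step 0: x' = [-260/141, -60/47], P' = [1154/141 382/47; 382/47 391/47]
step 1: x' = [-149126/169457, 106328/169457], P' = [311975/169457 304764/169457; 304764/169457 339882/169457]
step 2: x' = [-74864700/48984013, -123039954/48984013], P' = [89839560/48984013 87635070/48984013; 87635070/48984013 97634219/48984013]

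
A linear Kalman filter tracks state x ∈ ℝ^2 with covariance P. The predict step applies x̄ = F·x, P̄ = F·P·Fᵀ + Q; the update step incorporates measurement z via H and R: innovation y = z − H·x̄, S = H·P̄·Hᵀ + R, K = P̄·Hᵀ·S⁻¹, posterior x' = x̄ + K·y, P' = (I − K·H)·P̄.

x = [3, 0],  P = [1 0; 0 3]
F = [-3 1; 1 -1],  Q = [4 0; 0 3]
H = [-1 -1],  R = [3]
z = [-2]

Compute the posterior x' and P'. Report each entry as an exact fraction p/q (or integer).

x̄ = F·x = [-9, 3]
P̄ = F·P·Fᵀ + Q = [16 -6; -6 7]
y = z − H·x̄ = [-8]
S = H·P̄·Hᵀ + R = [14]
K = P̄·Hᵀ·S⁻¹ = [-5/7; -1/14]
x' = x̄ + K·y = [-23/7, 25/7]
P' = (I − K·H)·P̄ = [62/7 -47/7; -47/7 97/14]

x' = [-23/7, 25/7]
P' = [62/7 -47/7; -47/7 97/14]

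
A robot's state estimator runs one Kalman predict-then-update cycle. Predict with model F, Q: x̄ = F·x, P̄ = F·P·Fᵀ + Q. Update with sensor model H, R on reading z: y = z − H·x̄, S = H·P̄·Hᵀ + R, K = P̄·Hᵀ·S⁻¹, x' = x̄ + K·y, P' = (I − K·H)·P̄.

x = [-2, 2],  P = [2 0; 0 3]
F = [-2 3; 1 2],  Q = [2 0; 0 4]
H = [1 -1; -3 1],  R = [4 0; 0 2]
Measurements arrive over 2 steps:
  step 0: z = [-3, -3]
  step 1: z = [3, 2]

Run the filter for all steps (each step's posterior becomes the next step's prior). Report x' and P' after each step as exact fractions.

step 0: x' = [481/215, 802/215], P' = [1558/1505 478/215; 478/215 1286/215]
step 1: x' = [-702370/626093, -78315/48161], P' = [691894/626093 113514/48161; 113514/48161 297018/48161]

step 0: x̄ = F·x = [10, 2]
step 0: P̄ = F·P·Fᵀ + Q = [37 14; 14 18]
step 0: y = z − H·x̄ = [-11, 25]
step 0: S = H·P̄·Hᵀ + R = [31 -73; -73 269]
step 0: K = P̄·Hᵀ·S⁻¹ = [-447/1505 -664/1505; -202/215 -74/215]
step 0: x' = x̄ + K·y = [481/215, 802/215]
step 0: P' = (I − K·H)·P̄ = [1558/1505 478/215; 478/215 1286/215]
step 1: x̄ = F·x = [1444/215, 417/43]
step 1: P̄ = F·P·Fᵀ + Q = [50108/1505 9510/301; 9510/301 11394/301]
step 1: y = z − H·x̄ = [1286/215, 2677/215]
step 1: S = H·P̄·Hᵀ + R = [17998/1505 -2442/215; -2442/215 32236/215]
step 1: K = P̄·Hᵀ·S⁻¹ = [-195947/626093 -300000/626093; -45876/48161 -21762/48161]
step 1: x' = x̄ + K·y = [-702370/626093, -78315/48161]
step 1: P' = (I − K·H)·P̄ = [691894/626093 113514/48161; 113514/48161 297018/48161]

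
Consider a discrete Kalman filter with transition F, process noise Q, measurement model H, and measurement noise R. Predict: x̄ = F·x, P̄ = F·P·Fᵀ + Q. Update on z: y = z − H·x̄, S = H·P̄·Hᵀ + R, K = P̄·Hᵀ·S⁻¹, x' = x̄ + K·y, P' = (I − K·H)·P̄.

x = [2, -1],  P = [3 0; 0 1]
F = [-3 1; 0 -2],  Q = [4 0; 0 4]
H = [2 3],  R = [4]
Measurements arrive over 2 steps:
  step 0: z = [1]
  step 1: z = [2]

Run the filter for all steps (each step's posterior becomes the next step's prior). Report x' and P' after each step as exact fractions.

step 0: x' = [-41/10, 3], P' = [599/45 -76/9; -76/9 52/9]
step 1: x' = [17537/2501, -9865/2501], P' = [110882/2501 -71314/2501; -71314/2501 46896/2501]

step 0: x̄ = F·x = [-7, 2]
step 0: P̄ = F·P·Fᵀ + Q = [32 -2; -2 8]
step 0: y = z − H·x̄ = [9]
step 0: S = H·P̄·Hᵀ + R = [180]
step 0: K = P̄·Hᵀ·S⁻¹ = [29/90; 1/9]
step 0: x' = x̄ + K·y = [-41/10, 3]
step 0: P' = (I − K·H)·P̄ = [599/45 -76/9; -76/9 52/9]
step 1: x̄ = F·x = [153/10, -6]
step 1: P̄ = F·P·Fᵀ + Q = [8111/45 -560/9; -560/9 244/9]
step 1: y = z − H·x̄ = [-53/5]
step 1: S = H·P̄·Hᵀ + R = [10004/45]
step 1: K = P̄·Hᵀ·S⁻¹ = [3911/5002; -485/2501]
step 1: x' = x̄ + K·y = [17537/2501, -9865/2501]
step 1: P' = (I − K·H)·P̄ = [110882/2501 -71314/2501; -71314/2501 46896/2501]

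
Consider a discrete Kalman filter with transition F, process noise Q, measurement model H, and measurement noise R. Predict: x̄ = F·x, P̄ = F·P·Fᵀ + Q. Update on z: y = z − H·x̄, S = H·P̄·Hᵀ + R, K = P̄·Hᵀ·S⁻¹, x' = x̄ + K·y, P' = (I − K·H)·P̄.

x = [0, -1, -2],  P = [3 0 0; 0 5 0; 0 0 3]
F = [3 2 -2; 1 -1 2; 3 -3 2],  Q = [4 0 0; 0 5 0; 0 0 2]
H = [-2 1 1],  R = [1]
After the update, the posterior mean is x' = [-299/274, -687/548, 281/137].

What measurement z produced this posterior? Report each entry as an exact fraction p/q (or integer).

z = [3]

x̄ = F·x = [2, -3, -1]
P̄ = F·P·Fᵀ + Q = [63 -13 -15; -13 25 36; -15 36 86]
S = H·P̄·Hᵀ + R = [548]
K = P̄·Hᵀ·S⁻¹ = [-77/274; 87/548; 38/137]
x' − x̄ = [-847/274, 957/548, 418/137] = K·y
y = (KᵀK)⁻¹·Kᵀ·(x' − x̄) = [11]
z = y + H·x̄ = [11] + [-8] = [3]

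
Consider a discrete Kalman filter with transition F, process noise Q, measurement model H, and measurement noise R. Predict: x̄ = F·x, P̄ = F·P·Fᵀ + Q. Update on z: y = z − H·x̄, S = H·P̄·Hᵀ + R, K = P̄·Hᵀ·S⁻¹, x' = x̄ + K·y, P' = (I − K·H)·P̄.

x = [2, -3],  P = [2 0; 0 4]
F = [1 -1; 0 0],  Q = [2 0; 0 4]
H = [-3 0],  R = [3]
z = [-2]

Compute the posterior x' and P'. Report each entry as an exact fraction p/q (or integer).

x̄ = F·x = [5, 0]
P̄ = F·P·Fᵀ + Q = [8 0; 0 4]
y = z − H·x̄ = [13]
S = H·P̄·Hᵀ + R = [75]
K = P̄·Hᵀ·S⁻¹ = [-8/25; 0]
x' = x̄ + K·y = [21/25, 0]
P' = (I − K·H)·P̄ = [8/25 0; 0 4]

x' = [21/25, 0]
P' = [8/25 0; 0 4]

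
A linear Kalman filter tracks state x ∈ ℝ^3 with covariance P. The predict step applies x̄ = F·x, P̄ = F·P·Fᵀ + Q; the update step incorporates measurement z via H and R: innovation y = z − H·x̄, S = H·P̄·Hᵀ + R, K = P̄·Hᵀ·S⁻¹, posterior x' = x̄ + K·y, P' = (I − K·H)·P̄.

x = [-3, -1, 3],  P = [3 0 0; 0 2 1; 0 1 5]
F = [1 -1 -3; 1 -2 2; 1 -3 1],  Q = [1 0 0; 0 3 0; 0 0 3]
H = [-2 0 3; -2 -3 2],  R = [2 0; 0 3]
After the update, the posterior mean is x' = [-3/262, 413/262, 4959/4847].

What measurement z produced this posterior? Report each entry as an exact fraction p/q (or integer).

x̄ = F·x = [-11, 5, 3]
P̄ = F·P·Fᵀ + Q = [57 -19 2; -19 26 17; 2 17 23]
S = H·P̄·Hᵀ + R = [413 79; 79 109]
K = P̄·Hᵀ·S⁻¹ = [-205/1048 -361/1048; 275/1048 -257/1048; 1949/9694 -2213/9694]
x' − x̄ = [2879/262, -897/262, -9582/4847] = K·y
y = (KᵀK)⁻¹·Kᵀ·(x' − x̄) = [-28, -16]
z = y + H·x̄ = [-28, -16] + [31, 13] = [3, -3]

z = [3, -3]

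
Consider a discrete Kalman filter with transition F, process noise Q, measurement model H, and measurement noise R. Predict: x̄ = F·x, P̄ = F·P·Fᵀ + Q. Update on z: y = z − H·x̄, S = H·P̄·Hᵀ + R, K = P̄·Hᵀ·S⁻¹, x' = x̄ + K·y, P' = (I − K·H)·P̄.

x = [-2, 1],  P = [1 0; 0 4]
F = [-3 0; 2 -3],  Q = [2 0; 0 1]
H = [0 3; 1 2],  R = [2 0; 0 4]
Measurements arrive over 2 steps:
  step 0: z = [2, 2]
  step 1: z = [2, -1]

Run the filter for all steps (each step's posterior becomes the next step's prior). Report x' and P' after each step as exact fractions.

step 0: x̄ = F·x = [6, -7]
step 0: P̄ = F·P·Fᵀ + Q = [11 -6; -6 41]
step 0: y = z − H·x̄ = [23, 10]
step 0: S = H·P̄·Hᵀ + R = [371 228; 228 155]
step 0: K = P̄·Hᵀ·S⁻¹ = [-2562/5521 3733/5521; 1737/5521 152/5521]
step 0: x' = x̄ + K·y = [11530/5521, 2824/5521]
step 0: P' = (I − K·H)·P̄ = [18348/5521 -1708/5521; -1708/5521 1158/5521]
step 1: x̄ = F·x = [-34590/5521, 14588/5521]
step 1: P̄ = F·P·Fᵀ + Q = [176174/5521 -125460/5521; -125460/5521 109831/5521]
step 1: y = z − H·x̄ = [-32722/5521, -107/5521]
step 1: S = H·P̄·Hᵀ + R = [999521/5521 282606/5521; 282606/5521 135742/5521]
step 1: K = P̄·Hᵀ·S⁻¹ = [-40506/75439 2866967/5054413; 24471/75439 1406/75439]
step 1: x' = x̄ + K·y = [-15637495/5054413, 54268/75439]
step 1: P' = (I − K·H)·P̄ = [15086404/5054413 -27004/75439; -27004/75439 16314/75439]

step 0: x' = [11530/5521, 2824/5521], P' = [18348/5521 -1708/5521; -1708/5521 1158/5521]
step 1: x' = [-15637495/5054413, 54268/75439], P' = [15086404/5054413 -27004/75439; -27004/75439 16314/75439]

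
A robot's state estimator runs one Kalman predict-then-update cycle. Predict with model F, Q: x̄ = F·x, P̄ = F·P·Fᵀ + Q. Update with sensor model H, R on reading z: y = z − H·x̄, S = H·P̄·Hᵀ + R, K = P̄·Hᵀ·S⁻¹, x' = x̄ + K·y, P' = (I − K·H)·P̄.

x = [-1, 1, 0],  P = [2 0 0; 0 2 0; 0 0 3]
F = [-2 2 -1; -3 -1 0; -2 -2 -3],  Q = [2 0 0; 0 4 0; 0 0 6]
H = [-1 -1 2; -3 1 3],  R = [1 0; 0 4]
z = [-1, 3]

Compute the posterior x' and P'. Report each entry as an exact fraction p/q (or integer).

x̄ = F·x = [4, 2, 0]
P̄ = F·P·Fᵀ + Q = [21 8 9; 8 24 16; 9 16 49]
y = z − H·x̄ = [5, 13]
S = H·P̄·Hᵀ + R = [158 252; 252 544]
K = P̄·Hᵀ·S⁻¹ = [67/1403 -413/5612; -756/1403 474/1403; 340/1403 773/5612]
x' = x̄ + K·y = [18419/5612, 5188/1403, 16849/5612]
P' = (I − K·H)·P̄ = [27309/1403 16180/1403 21778/1403; 16180/1403 10920/1403 13172/1403; 21778/1403 13172/1403 17645/1403]

x' = [18419/5612, 5188/1403, 16849/5612]
P' = [27309/1403 16180/1403 21778/1403; 16180/1403 10920/1403 13172/1403; 21778/1403 13172/1403 17645/1403]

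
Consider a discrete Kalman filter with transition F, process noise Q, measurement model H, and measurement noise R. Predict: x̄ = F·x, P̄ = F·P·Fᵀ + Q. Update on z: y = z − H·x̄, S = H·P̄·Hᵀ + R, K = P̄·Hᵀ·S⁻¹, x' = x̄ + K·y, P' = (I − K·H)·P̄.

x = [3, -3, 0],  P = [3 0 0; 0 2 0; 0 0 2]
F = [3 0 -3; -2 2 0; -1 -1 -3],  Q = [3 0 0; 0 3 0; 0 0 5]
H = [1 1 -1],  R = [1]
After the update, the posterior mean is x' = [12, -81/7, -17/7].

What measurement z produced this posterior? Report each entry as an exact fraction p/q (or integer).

x̄ = F·x = [9, -12, 0]
P̄ = F·P·Fᵀ + Q = [48 -18 9; -18 23 2; 9 2 28]
S = H·P̄·Hᵀ + R = [42]
K = P̄·Hᵀ·S⁻¹ = [1/2; 1/14; -17/42]
x' − x̄ = [3, 3/7, -17/7] = K·y
y = (KᵀK)⁻¹·Kᵀ·(x' − x̄) = [6]
z = y + H·x̄ = [6] + [-3] = [3]

z = [3]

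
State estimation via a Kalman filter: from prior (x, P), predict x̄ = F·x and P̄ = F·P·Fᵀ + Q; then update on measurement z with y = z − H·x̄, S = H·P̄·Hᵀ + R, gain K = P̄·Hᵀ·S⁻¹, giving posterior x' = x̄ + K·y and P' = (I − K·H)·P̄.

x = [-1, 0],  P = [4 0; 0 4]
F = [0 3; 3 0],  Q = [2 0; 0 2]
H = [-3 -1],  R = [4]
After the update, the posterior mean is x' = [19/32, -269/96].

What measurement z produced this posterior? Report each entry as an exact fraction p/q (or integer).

x̄ = F·x = [0, -3]
P̄ = F·P·Fᵀ + Q = [38 0; 0 38]
S = H·P̄·Hᵀ + R = [384]
K = P̄·Hᵀ·S⁻¹ = [-19/64; -19/192]
x' − x̄ = [19/32, 19/96] = K·y
y = (KᵀK)⁻¹·Kᵀ·(x' − x̄) = [-2]
z = y + H·x̄ = [-2] + [3] = [1]

z = [1]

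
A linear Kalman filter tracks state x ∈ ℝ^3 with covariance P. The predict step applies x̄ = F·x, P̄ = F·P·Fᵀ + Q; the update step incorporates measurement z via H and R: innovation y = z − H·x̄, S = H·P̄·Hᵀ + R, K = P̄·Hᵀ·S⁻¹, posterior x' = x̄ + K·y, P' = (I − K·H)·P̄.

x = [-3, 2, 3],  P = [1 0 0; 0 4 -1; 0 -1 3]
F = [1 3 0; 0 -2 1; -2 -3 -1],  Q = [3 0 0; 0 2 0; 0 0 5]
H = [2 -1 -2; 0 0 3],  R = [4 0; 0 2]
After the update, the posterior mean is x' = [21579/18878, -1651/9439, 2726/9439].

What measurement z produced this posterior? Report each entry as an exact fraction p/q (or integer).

x̄ = F·x = [3, -1, -3]
P̄ = F·P·Fᵀ + Q = [40 -27 -35; -27 25 22; -35 22 42]
S = H·P̄·Hᵀ + R = [833 -528; -528 380]
K = P̄·Hᵀ·S⁻¹ = [2955/9439 5991/37756; -2973/9439 -4983/18878; -88/9439 6015/18878]
x' − x̄ = [-35055/18878, 7788/9439, 31043/9439] = K·y
y = (KᵀK)⁻¹·Kᵀ·(x' − x̄) = [-11, 10]
z = y + H·x̄ = [-11, 10] + [13, -9] = [2, 1]

z = [2, 1]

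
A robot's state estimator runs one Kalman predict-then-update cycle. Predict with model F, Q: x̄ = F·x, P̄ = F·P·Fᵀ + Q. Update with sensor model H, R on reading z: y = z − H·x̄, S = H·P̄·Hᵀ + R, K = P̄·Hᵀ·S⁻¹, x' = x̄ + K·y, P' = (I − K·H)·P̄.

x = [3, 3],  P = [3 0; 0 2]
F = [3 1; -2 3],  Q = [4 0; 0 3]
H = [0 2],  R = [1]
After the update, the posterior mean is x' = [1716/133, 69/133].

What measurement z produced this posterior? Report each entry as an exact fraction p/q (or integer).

x̄ = F·x = [12, 3]
P̄ = F·P·Fᵀ + Q = [33 -12; -12 33]
S = H·P̄·Hᵀ + R = [133]
K = P̄·Hᵀ·S⁻¹ = [-24/133; 66/133]
x' − x̄ = [120/133, -330/133] = K·y
y = (KᵀK)⁻¹·Kᵀ·(x' − x̄) = [-5]
z = y + H·x̄ = [-5] + [6] = [1]

z = [1]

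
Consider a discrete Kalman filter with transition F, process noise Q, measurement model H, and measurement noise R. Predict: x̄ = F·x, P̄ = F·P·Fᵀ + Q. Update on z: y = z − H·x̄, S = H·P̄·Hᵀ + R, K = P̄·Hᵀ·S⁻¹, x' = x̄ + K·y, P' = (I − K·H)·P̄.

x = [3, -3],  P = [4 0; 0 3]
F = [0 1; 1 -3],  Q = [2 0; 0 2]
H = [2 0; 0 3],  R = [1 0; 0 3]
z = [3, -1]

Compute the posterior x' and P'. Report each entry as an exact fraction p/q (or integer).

x̄ = F·x = [-3, 12]
P̄ = F·P·Fᵀ + Q = [5 -9; -9 33]
y = z − H·x̄ = [9, -37]
S = H·P̄·Hᵀ + R = [21 -54; -54 300]
K = P̄·Hᵀ·S⁻¹ = [257/564 -3/376; -3/188 123/376]
x' = x̄ + K·y = [525/376, -93/376]
P' = (I − K·H)·P̄ = [257/1128 -3/376; -3/376 123/376]

x' = [525/376, -93/376]
P' = [257/1128 -3/376; -3/376 123/376]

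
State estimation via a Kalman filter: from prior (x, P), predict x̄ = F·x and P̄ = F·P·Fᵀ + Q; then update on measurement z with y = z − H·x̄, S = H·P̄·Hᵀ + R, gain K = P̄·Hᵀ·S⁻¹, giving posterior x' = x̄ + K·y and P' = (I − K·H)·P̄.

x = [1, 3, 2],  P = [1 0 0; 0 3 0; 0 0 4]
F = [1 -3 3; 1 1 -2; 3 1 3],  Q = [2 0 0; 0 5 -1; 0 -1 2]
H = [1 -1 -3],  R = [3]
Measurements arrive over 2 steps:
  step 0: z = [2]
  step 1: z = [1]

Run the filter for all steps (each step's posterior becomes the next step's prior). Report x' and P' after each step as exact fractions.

step 0: x̄ = F·x = [-2, 0, 12]
step 0: P̄ = F·P·Fᵀ + Q = [66 -32 30; -32 25 -19; 30 -19 50]
step 0: y = z − H·x̄ = [40]
step 0: S = H·P̄·Hᵀ + R = [314]
step 0: K = P̄·Hᵀ·S⁻¹ = [4/157; 0; -101/314]
step 0: x' = x̄ + K·y = [-154/157, 0, -136/157]
step 0: P' = (I − K·H)·P̄ = [10330/157 -32 5114/157; -32 25 -19; 5114/157 -19 5499/314]
step 1: x̄ = F·x = [-562/157, 118/157, -870/157]
step 1: P̄ = F·P·Fᵀ + Q = [370473/314 -29627/157 326837/314; -29627/157 7466/157 -20160/157; 326837/314 -20160/157 331929/314]
step 1: y = z − H·x̄ = [-1773/157]
step 1: S = H·P̄·Hᵀ + R = [644637/157]
step 1: K = P̄·Hᵀ·S⁻¹ = [-275392/644637; 3341/92091; -314315/644637]
step 1: x' = x̄ + K·y = [267482/214879, 10495/30697, -7545/214879]
step 1: P' = (I − K·H)·P̄ = [555026089/1289274 -11517805/92091 239309237/1289274; -11517805/92091 3881627/92091 -5136485/92091; 239309237/1289274 -5136485/92091 104368639/1289274]

step 0: x' = [-154/157, 0, -136/157], P' = [10330/157 -32 5114/157; -32 25 -19; 5114/157 -19 5499/314]
step 1: x' = [267482/214879, 10495/30697, -7545/214879], P' = [555026089/1289274 -11517805/92091 239309237/1289274; -11517805/92091 3881627/92091 -5136485/92091; 239309237/1289274 -5136485/92091 104368639/1289274]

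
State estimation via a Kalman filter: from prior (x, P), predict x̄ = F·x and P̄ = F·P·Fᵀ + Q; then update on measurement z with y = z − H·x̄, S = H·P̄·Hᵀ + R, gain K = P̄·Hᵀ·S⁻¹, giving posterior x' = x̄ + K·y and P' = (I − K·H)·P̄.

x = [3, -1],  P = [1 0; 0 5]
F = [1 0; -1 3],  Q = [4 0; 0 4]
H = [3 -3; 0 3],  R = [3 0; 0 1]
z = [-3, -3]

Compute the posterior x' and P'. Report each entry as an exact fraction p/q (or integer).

x' = [-2361/1469, -1335/1469]
P' = [2993/7345 746/7345; 746/7345 797/7345]

x̄ = F·x = [3, -6]
P̄ = F·P·Fᵀ + Q = [5 -1; -1 50]
y = z − H·x̄ = [-30, 15]
S = H·P̄·Hᵀ + R = [516 -459; -459 451]
K = P̄·Hᵀ·S⁻¹ = [2247/7345 2238/7345; -51/7345 2391/7345]
x' = x̄ + K·y = [-2361/1469, -1335/1469]
P' = (I − K·H)·P̄ = [2993/7345 746/7345; 746/7345 797/7345]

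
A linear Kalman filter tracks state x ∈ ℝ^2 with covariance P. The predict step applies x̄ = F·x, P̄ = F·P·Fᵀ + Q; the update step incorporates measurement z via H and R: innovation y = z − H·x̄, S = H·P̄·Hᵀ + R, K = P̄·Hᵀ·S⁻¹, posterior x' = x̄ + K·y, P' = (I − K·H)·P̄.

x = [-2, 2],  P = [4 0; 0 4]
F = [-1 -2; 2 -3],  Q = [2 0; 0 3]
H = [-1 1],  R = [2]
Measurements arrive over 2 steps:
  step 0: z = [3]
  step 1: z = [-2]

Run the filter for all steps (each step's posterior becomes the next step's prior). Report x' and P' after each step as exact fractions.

step 0: x̄ = F·x = [-2, -10]
step 0: P̄ = F·P·Fᵀ + Q = [22 16; 16 55]
step 0: y = z − H·x̄ = [11]
step 0: S = H·P̄·Hᵀ + R = [47]
step 0: K = P̄·Hᵀ·S⁻¹ = [-6/47; 39/47]
step 0: x' = x̄ + K·y = [-160/47, -41/47]
step 0: P' = (I − K·H)·P̄ = [998/47 986/47; 986/47 1064/47]
step 1: x̄ = F·x = [242/47, -197/47]
step 1: P̄ = F·P·Fᵀ + Q = [9292/47 3402/47; 3402/47 1877/47]
step 1: y = z − H·x̄ = [345/47]
step 1: S = H·P̄·Hᵀ + R = [4459/47]
step 1: K = P̄·Hᵀ·S⁻¹ = [-5890/4459; -1525/4459]
step 1: x' = x̄ + K·y = [-20276/4459, -29884/4459]
step 1: P' = (I − K·H)·P̄ = [143424/4459 131644/4459; 131644/4459 128594/4459]

step 0: x' = [-160/47, -41/47], P' = [998/47 986/47; 986/47 1064/47]
step 1: x' = [-20276/4459, -29884/4459], P' = [143424/4459 131644/4459; 131644/4459 128594/4459]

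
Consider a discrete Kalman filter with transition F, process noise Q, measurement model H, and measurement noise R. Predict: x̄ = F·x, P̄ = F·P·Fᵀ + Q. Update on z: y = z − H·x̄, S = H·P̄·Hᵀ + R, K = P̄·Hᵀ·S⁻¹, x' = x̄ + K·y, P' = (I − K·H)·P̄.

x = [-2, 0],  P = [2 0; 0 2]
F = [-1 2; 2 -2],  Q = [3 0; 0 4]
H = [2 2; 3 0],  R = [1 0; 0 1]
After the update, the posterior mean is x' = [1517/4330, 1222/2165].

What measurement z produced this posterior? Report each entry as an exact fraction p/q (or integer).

z = [2, 1]

x̄ = F·x = [2, -4]
P̄ = F·P·Fᵀ + Q = [13 -12; -12 20]
S = H·P̄·Hᵀ + R = [37 6; 6 118]
K = P̄·Hᵀ·S⁻¹ = [1/2165 1431/4330; 1052/2165 -714/2165]
x' − x̄ = [-7143/4330, 9882/2165] = K·y
y = (KᵀK)⁻¹·Kᵀ·(x' − x̄) = [6, -5]
z = y + H·x̄ = [6, -5] + [-4, 6] = [2, 1]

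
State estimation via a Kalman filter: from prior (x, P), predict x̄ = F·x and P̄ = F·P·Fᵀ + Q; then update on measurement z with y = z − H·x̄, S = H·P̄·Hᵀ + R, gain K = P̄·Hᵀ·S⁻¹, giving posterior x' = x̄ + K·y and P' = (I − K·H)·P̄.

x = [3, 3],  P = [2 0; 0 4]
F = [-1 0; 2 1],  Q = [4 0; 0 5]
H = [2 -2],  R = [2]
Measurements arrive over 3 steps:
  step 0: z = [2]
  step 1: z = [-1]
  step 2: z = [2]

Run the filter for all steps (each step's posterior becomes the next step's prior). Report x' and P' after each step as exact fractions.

step 0: x' = [71/63, 1/3], P' = [178/63 8/3; 8/3 3]
step 1: x' = [-305/1359, 415/1359], P' = [17486/6795 16532/6795; 16532/6795 18944/6795]
step 2: x' = [54843/136025, -80323/136025], P' = [349702/136025 330468/136025; 330468/136025 378567/136025]

step 0: x̄ = F·x = [-3, 9]
step 0: P̄ = F·P·Fᵀ + Q = [6 -4; -4 17]
step 0: y = z − H·x̄ = [26]
step 0: S = H·P̄·Hᵀ + R = [126]
step 0: K = P̄·Hᵀ·S⁻¹ = [10/63; -1/3]
step 0: x' = x̄ + K·y = [71/63, 1/3]
step 0: P' = (I − K·H)·P̄ = [178/63 8/3; 8/3 3]
step 1: x̄ = F·x = [-71/63, 163/63]
step 1: P̄ = F·P·Fᵀ + Q = [430/63 -524/63; -524/63 1888/63]
step 1: y = z − H·x̄ = [45/7]
step 1: S = H·P̄·Hᵀ + R = [1510/7]
step 1: K = P̄·Hᵀ·S⁻¹ = [106/755; -268/755]
step 1: x' = x̄ + K·y = [-305/1359, 415/1359]
step 1: P' = (I − K·H)·P̄ = [17486/6795 16532/6795; 16532/6795 18944/6795]
step 2: x̄ = F·x = [305/1359, -65/453]
step 2: P̄ = F·P·Fᵀ + Q = [44666/6795 -17168/2265; -17168/2265 20999/755]
step 2: y = z − H·x̄ = [1718/1359]
step 2: S = H·P̄·Hᵀ + R = [272050/1359]
step 2: K = P̄·Hᵀ·S⁻¹ = [19234/136025; -48099/136025]
step 2: x' = x̄ + K·y = [54843/136025, -80323/136025]
step 2: P' = (I − K·H)·P̄ = [349702/136025 330468/136025; 330468/136025 378567/136025]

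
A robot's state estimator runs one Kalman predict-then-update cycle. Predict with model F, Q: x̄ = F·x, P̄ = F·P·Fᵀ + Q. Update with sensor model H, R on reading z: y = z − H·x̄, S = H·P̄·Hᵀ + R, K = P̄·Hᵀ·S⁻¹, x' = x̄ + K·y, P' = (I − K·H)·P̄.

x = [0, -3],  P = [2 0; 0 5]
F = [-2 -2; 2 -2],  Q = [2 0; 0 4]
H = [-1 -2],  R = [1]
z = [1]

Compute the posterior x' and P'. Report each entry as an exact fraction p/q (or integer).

x' = [24/23, -202/207]
P' = [366/23 -180/23; -180/23 848/207]

x̄ = F·x = [6, 6]
P̄ = F·P·Fᵀ + Q = [30 12; 12 32]
y = z − H·x̄ = [19]
S = H·P̄·Hᵀ + R = [207]
K = P̄·Hᵀ·S⁻¹ = [-6/23; -76/207]
x' = x̄ + K·y = [24/23, -202/207]
P' = (I − K·H)·P̄ = [366/23 -180/23; -180/23 848/207]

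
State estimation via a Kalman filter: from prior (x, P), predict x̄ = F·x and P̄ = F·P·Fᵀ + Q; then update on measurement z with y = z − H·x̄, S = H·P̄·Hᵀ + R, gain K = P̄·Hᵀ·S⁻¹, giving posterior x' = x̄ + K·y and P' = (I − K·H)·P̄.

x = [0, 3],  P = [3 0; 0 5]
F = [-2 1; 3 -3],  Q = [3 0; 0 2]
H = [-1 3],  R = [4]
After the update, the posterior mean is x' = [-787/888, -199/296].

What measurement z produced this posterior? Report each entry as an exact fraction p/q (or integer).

z = [-1]

x̄ = F·x = [3, -9]
P̄ = F·P·Fᵀ + Q = [20 -33; -33 74]
S = H·P̄·Hᵀ + R = [888]
K = P̄·Hᵀ·S⁻¹ = [-119/888; 85/296]
x' − x̄ = [-3451/888, 2465/296] = K·y
y = (KᵀK)⁻¹·Kᵀ·(x' − x̄) = [29]
z = y + H·x̄ = [29] + [-30] = [-1]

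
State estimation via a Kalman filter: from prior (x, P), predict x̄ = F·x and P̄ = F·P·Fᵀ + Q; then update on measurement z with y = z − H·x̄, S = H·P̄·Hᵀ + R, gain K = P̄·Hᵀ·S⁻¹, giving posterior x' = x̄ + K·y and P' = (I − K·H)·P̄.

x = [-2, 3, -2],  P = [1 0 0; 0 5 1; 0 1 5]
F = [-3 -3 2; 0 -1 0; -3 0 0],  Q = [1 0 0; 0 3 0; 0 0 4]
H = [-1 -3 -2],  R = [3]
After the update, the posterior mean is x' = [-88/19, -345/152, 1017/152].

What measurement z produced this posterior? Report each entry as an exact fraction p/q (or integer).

x̄ = F·x = [-7, -3, 6]
P̄ = F·P·Fᵀ + Q = [63 13 9; 13 8 0; 9 0 13]
S = H·P̄·Hᵀ + R = [304]
K = P̄·Hᵀ·S⁻¹ = [-15/38; -37/304; -35/304]
x' − x̄ = [45/19, 111/152, 105/152] = K·y
y = (KᵀK)⁻¹·Kᵀ·(x' − x̄) = [-6]
z = y + H·x̄ = [-6] + [4] = [-2]

z = [-2]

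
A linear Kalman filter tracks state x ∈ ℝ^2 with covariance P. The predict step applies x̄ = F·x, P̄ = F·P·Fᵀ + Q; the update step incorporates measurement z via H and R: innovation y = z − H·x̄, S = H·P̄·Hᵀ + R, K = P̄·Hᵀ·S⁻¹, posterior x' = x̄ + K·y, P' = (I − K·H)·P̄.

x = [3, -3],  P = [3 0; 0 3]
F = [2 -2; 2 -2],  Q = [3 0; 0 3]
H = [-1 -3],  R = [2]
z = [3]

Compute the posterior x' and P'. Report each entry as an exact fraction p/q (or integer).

x̄ = F·x = [12, 12]
P̄ = F·P·Fᵀ + Q = [27 24; 24 27]
y = z − H·x̄ = [51]
S = H·P̄·Hᵀ + R = [416]
K = P̄·Hᵀ·S⁻¹ = [-99/416; -105/416]
x' = x̄ + K·y = [-57/416, -363/416]
P' = (I − K·H)·P̄ = [1431/416 -411/416; -411/416 207/416]

x' = [-57/416, -363/416]
P' = [1431/416 -411/416; -411/416 207/416]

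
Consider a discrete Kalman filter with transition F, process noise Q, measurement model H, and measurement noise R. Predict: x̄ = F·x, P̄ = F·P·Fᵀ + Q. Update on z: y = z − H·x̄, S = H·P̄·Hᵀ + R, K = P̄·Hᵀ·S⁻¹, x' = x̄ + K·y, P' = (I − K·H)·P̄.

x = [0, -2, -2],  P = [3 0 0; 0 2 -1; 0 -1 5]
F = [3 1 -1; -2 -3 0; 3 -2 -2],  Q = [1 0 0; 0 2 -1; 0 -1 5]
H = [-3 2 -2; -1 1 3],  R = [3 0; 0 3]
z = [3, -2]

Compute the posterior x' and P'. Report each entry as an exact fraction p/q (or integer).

x' = [-13181/394503, 270604/394503, -311720/394503]
P' = [403663/394503 473512/394503 -36758/394503; 473512/394503 777658/394503 -22727/394503; -36758/394503 -22727/394503 94618/394503]

x̄ = F·x = [0, 6, 8]
P̄ = F·P·Fᵀ + Q = [37 -27 33; -27 32 -13; 33 -13 52]
y = z − H·x̄ = [7, -32]
S = H·P̄·Hᵀ + R = [1496 -285; -285 318]
K = P̄·Hᵀ·S⁻¹ = [-21161/131501 -13475/394503; 20026/131501 78655/394503; -13824/131501 99295/394503]
x' = x̄ + K·y = [-13181/394503, 270604/394503, -311720/394503]
P' = (I − K·H)·P̄ = [403663/394503 473512/394503 -36758/394503; 473512/394503 777658/394503 -22727/394503; -36758/394503 -22727/394503 94618/394503]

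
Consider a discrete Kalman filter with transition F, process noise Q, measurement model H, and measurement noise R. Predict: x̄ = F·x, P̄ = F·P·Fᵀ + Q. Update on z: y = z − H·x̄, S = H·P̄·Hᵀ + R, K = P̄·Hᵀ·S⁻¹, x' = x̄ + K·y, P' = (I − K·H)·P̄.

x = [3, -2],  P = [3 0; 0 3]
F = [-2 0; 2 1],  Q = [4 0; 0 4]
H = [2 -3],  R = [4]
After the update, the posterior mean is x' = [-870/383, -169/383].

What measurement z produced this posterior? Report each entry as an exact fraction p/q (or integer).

z = [-3]

x̄ = F·x = [-6, 4]
P̄ = F·P·Fᵀ + Q = [16 -12; -12 19]
S = H·P̄·Hᵀ + R = [383]
K = P̄·Hᵀ·S⁻¹ = [68/383; -81/383]
x' − x̄ = [1428/383, -1701/383] = K·y
y = (KᵀK)⁻¹·Kᵀ·(x' − x̄) = [21]
z = y + H·x̄ = [21] + [-24] = [-3]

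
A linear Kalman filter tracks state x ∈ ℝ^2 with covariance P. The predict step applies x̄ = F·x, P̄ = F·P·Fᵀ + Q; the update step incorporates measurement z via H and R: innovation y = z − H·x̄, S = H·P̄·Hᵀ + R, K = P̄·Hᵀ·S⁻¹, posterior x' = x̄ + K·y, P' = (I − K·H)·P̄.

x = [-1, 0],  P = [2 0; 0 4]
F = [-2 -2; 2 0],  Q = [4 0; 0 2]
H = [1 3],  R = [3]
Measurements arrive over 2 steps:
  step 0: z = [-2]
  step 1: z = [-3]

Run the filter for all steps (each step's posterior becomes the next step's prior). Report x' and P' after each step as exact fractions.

step 0: x' = [154/73, -102/73], P' = [2028/73 -672/73; -672/73 246/73]
step 1: x' = [108948/46009, -81286/46009], P' = [469596/46009 -168792/46009; -168792/46009 75614/46009]

step 0: x̄ = F·x = [2, -2]
step 0: P̄ = F·P·Fᵀ + Q = [28 -8; -8 10]
step 0: y = z − H·x̄ = [2]
step 0: S = H·P̄·Hᵀ + R = [73]
step 0: K = P̄·Hᵀ·S⁻¹ = [4/73; 22/73]
step 0: x' = x̄ + K·y = [154/73, -102/73]
step 0: P' = (I − K·H)·P̄ = [2028/73 -672/73; -672/73 246/73]
step 1: x̄ = F·x = [-104/73, 308/73]
step 1: P̄ = F·P·Fᵀ + Q = [4012/73 -5424/73; -5424/73 8258/73]
step 1: y = z − H·x̄ = [-1039/73]
step 1: S = H·P̄·Hᵀ + R = [46009/73]
step 1: K = P̄·Hᵀ·S⁻¹ = [-12260/46009; 19350/46009]
step 1: x' = x̄ + K·y = [108948/46009, -81286/46009]
step 1: P' = (I − K·H)·P̄ = [469596/46009 -168792/46009; -168792/46009 75614/46009]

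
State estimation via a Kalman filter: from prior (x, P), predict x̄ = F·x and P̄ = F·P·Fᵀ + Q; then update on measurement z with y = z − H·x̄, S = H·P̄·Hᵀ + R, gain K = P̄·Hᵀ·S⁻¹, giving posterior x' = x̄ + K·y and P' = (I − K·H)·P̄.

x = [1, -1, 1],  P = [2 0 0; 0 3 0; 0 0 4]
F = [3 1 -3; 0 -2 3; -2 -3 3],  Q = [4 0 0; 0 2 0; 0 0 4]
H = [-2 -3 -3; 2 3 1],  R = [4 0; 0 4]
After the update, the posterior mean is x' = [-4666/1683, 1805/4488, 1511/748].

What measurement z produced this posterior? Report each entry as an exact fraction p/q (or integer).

z = [-2, -3]

x̄ = F·x = [-1, 5, 4]
P̄ = F·P·Fᵀ + Q = [61 -42 -57; -42 50 54; -57 54 75]
S = H·P̄·Hᵀ + R = [1157 -607; -607 365]
K = P̄·Hᵀ·S⁻¹ = [839/1683 1114/1683; -865/4488 37/4488; -347/748 -325/748]
x' − x̄ = [-2983/1683, -20635/4488, -1481/748] = K·y
y = (KᵀK)⁻¹·Kᵀ·(x' − x̄) = [23, -20]
z = y + H·x̄ = [23, -20] + [-25, 17] = [-2, -3]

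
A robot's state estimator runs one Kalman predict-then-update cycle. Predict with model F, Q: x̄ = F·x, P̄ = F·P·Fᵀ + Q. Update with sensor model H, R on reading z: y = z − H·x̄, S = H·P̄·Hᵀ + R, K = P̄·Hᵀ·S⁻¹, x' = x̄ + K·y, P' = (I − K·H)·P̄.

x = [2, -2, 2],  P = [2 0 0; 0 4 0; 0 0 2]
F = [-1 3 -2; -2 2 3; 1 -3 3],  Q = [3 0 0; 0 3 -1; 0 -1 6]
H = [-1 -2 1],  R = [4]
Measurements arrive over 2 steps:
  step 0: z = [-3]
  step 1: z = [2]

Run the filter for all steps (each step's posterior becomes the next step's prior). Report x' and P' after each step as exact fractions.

step 0: x̄ = F·x = [-12, -2, 14]
step 0: P̄ = F·P·Fᵀ + Q = [49 16 -50; 16 45 -11; -50 -11 62]
step 0: y = z − H·x̄ = [-33]
step 0: S = H·P̄·Hᵀ + R = [503]
step 0: K = P̄·Hᵀ·S⁻¹ = [-131/503; -117/503; 134/503]
step 0: x' = x̄ + K·y = [-1713/503, 2855/503, 2620/503]
step 0: P' = (I − K·H)·P̄ = [7486/503 -7279/503 -7596/503; -7279/503 8946/503 10145/503; -7596/503 10145/503 13230/503]
step 1: x̄ = F·x = [5038/503, 16996/503, -2418/503]
step 1: P̄ = F·P·Fᵀ + Q = [33979/503 90629/503 -20899/503; 90629/503 457431/503 -15960/503; -20899/503 -15960/503 25576/503]
step 1: y = z − H·x̄ = [42454/503]
step 1: S = H·P̄·Hᵀ + R = [2359445/503]
step 1: K = P̄·Hᵀ·S⁻¹ = [-236136/2359445; -1021451/2359445; 15679/471889]
step 1: x' = x̄ + K·y = [3701722/2359445, -6488178/2359445, -945112/471889]
step 1: P' = (I − K·H)·P̄ = [48531553/2359445 -54407977/2359445 -12245789/471889; -54407977/2359445 71413798/2359445 16866763/471889; -12245789/471889 16866763/471889 21550453/471889]

step 0: x' = [-1713/503, 2855/503, 2620/503], P' = [7486/503 -7279/503 -7596/503; -7279/503 8946/503 10145/503; -7596/503 10145/503 13230/503]
step 1: x' = [3701722/2359445, -6488178/2359445, -945112/471889], P' = [48531553/2359445 -54407977/2359445 -12245789/471889; -54407977/2359445 71413798/2359445 16866763/471889; -12245789/471889 16866763/471889 21550453/471889]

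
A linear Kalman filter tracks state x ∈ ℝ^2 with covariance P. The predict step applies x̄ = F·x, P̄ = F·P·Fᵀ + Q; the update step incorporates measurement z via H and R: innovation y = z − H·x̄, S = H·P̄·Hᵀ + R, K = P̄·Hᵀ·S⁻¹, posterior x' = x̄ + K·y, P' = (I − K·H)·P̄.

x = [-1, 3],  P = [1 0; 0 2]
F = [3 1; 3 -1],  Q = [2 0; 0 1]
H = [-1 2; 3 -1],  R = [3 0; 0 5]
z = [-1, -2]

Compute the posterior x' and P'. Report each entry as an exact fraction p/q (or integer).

x' = [-847/779, -2301/1558]
P' = [664/779 1069/1558; 1069/1558 901/779]

x̄ = F·x = [0, -6]
P̄ = F·P·Fᵀ + Q = [13 7; 7 12]
y = z − H·x̄ = [11, -8]
S = H·P̄·Hᵀ + R = [36 -14; -14 92]
K = P̄·Hᵀ·S⁻¹ = [135/779 583/1558; 845/1558 281/1558]
x' = x̄ + K·y = [-847/779, -2301/1558]
P' = (I − K·H)·P̄ = [664/779 1069/1558; 1069/1558 901/779]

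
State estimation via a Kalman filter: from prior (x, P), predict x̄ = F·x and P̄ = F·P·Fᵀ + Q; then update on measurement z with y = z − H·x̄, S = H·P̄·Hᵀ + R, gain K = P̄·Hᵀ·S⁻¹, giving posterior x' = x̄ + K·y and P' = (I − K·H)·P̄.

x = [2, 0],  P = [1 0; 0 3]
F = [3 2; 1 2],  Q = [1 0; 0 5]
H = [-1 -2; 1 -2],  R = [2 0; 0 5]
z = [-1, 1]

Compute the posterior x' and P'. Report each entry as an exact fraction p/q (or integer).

x̄ = F·x = [6, 2]
P̄ = F·P·Fᵀ + Q = [22 15; 15 18]
y = z − H·x̄ = [9, -1]
S = H·P̄·Hᵀ + R = [156 50; 50 39]
K = P̄·Hᵀ·S⁻¹ = [-407/896 169/448; -939/3584 -363/1792]
x' = x̄ + K·y = [1375/896, -557/3584]
P' = (I − K·H)·P̄ = [313/224 -219/896; -219/896 1377/3584]

x' = [1375/896, -557/3584]
P' = [313/224 -219/896; -219/896 1377/3584]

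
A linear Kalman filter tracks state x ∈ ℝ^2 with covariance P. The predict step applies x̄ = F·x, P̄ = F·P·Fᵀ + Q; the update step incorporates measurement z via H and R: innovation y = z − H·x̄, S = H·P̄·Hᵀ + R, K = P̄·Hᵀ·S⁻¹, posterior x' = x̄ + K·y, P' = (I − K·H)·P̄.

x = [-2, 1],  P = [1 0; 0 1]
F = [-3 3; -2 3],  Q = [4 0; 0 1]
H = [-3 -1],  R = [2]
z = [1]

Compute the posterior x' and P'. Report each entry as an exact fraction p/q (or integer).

x' = [-99/304, 63/304]
P' = [127/304 -219/304; -219/304 775/304]

x̄ = F·x = [9, 7]
P̄ = F·P·Fᵀ + Q = [22 15; 15 14]
y = z − H·x̄ = [35]
S = H·P̄·Hᵀ + R = [304]
K = P̄·Hᵀ·S⁻¹ = [-81/304; -59/304]
x' = x̄ + K·y = [-99/304, 63/304]
P' = (I − K·H)·P̄ = [127/304 -219/304; -219/304 775/304]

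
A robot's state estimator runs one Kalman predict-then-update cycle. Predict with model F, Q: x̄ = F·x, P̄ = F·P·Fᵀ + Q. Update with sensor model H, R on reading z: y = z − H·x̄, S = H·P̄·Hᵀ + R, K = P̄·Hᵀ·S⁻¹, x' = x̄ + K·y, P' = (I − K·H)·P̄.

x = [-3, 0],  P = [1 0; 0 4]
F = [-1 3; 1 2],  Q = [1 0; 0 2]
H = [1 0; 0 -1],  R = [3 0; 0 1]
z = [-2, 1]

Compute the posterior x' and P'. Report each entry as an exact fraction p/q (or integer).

x̄ = F·x = [3, -3]
P̄ = F·P·Fᵀ + Q = [38 23; 23 19]
y = z − H·x̄ = [-5, -2]
S = H·P̄·Hᵀ + R = [41 -23; -23 20]
K = P̄·Hᵀ·S⁻¹ = [77/97 -23/97; 23/291 -250/291]
x' = x̄ + K·y = [-48/97, -488/291]
P' = (I − K·H)·P̄ = [231/97 23/97; 23/97 250/291]

x' = [-48/97, -488/291]
P' = [231/97 23/97; 23/97 250/291]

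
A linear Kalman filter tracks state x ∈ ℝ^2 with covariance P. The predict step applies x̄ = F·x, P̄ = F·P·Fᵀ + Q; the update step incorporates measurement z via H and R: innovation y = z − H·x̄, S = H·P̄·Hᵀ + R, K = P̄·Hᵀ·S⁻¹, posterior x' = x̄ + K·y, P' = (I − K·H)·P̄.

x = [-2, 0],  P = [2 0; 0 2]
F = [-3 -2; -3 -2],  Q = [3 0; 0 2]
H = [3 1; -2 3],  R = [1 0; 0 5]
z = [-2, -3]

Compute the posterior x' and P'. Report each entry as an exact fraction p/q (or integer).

x' = [-2821/9371, -9900/9371]
P' = [2049/18742 -547/9371; -547/9371 3402/9371]

x̄ = F·x = [6, 6]
P̄ = F·P·Fᵀ + Q = [29 26; 26 28]
y = z − H·x̄ = [-26, -9]
S = H·P̄·Hᵀ + R = [446 92; 92 61]
K = P̄·Hᵀ·S⁻¹ = [5053/18742 -738/9371; 1761/9371 2260/9371]
x' = x̄ + K·y = [-2821/9371, -9900/9371]
P' = (I − K·H)·P̄ = [2049/18742 -547/9371; -547/9371 3402/9371]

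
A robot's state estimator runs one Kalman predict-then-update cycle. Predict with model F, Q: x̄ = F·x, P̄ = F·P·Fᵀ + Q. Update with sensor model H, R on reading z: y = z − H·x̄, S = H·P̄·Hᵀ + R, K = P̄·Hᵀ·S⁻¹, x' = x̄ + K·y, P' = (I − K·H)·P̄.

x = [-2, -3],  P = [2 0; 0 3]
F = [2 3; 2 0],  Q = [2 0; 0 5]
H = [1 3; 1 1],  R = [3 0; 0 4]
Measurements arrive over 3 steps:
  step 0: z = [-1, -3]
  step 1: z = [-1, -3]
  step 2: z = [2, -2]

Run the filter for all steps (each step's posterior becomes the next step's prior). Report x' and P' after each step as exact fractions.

step 0: x̄ = F·x = [-13, -4]
step 0: P̄ = F·P·Fᵀ + Q = [37 8; 8 13]
step 0: y = z − H·x̄ = [24, 14]
step 0: S = H·P̄·Hᵀ + R = [205 108; 108 70]
step 0: K = P̄·Hᵀ·S⁻¹ = [-295/1343 2637/2686; 511/1343 -771/2686]
step 0: x' = x̄ + K·y = [-6080/1343, 1495/1343]
step 0: P' = (I − K·H)·P̄ = [16707/2686 -6159/2686; -6159/2686 3075/2686]
step 1: x̄ = F·x = [-7675/1343, -12160/1343]
step 1: P̄ = F·P·Fᵀ + Q = [25967/2686 14937/1343; 14937/1343 40129/1343]
step 1: y = z − H·x̄ = [42812/1343, 15806/1343]
step 1: S = H·P̄·Hᵀ + R = [935591/2686 386237/2686; 386237/2686 176717/2686]
step 1: K = P̄·Hᵀ·S⁻¹ = [-141638/2004941 943111/2004941; 1969862/6014823 -556874/6014823]
step 1: x' = x̄ + K·y = [-4873355/2004941, 593580/2004941]
step 1: P' = (I − K·H)·P̄ = [5871123/2004941 -2098679/2004941; -2098679/2004941 4068541/6014823]
step 2: x̄ = F·x = [-7965970/2004941, -9746710/2004941]
step 2: P̄ = F·P·Fᵀ + Q = [14515849/2004941 10892418/2004941; 10892418/2004941 33509197/2004941]
step 2: y = z − H·x̄ = [41215982/2004941, 13702798/2004941]
step 2: S = H·P̄·Hᵀ + R = [387467953/2004941 158613112/2004941; 158613112/2004941 77829646/2004941]
step 2: K = P̄·Hᵀ·S⁻¹ = [-29681821/415504689 392271605/831009378; 406271687/1246514067 -233658493/2493028134]
step 2: x' = x̄ + K·y = [-920552777/415504689, 1493603977/1246514067]
step 2: P' = (I − K·H)·P̄ = [814225031/277003126 -873588673/831009378; -873588673/831009378 1686132047/2493028134]

step 0: x' = [-6080/1343, 1495/1343], P' = [16707/2686 -6159/2686; -6159/2686 3075/2686]
step 1: x' = [-4873355/2004941, 593580/2004941], P' = [5871123/2004941 -2098679/2004941; -2098679/2004941 4068541/6014823]
step 2: x' = [-920552777/415504689, 1493603977/1246514067], P' = [814225031/277003126 -873588673/831009378; -873588673/831009378 1686132047/2493028134]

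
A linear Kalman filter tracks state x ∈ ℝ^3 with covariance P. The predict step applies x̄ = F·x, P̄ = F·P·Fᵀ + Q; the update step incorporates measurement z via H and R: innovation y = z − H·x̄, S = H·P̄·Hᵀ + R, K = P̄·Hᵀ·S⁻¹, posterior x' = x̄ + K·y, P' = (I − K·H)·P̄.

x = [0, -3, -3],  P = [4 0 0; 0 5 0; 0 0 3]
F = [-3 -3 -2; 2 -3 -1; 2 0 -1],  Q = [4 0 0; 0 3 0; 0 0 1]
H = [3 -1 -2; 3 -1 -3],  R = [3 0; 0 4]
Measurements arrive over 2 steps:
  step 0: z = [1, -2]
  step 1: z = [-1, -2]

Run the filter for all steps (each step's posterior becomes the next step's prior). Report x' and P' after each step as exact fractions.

step 0: x' = [126345/19031, 190880/19031, 79219/19031], P' = [230435/19031 428043/19031 104082/19031; 428043/19031 943612/19031 139195/19031; 104082/19031 139195/19031 71857/19031]
step 1: x' = [1415981325/1552729646, 294687994/59720371, -461715147/1552729646], P' = [6180533683/1552729646 606359725/59720371 767938901/1552729646; 606359725/59720371 1959192114/59720371 -63646377/59720371; 767938901/1552729646 -63646377/59720371 1681190403/1552729646]

step 0: x̄ = F·x = [15, 12, 3]
step 0: P̄ = F·P·Fᵀ + Q = [97 27 -18; 27 67 19; -18 19 20]
step 0: y = z − H·x̄ = [-26, -26]
step 0: S = H·P̄·Hᵀ + R = [1153 1263; 1263 1400]
step 0: K = P̄·Hᵀ·S⁻¹ = [18366/19031 -12246/19031; 20709/19031 -19267/19031; 9779/19031 -10630/19031]
step 0: x' = x̄ + K·y = [126345/19031, 190880/19031, 79219/19031]
step 0: P' = (I − K·H)·P̄ = [230435/19031 428043/19031 104082/19031; 428043/19031 943612/19031 139195/19031; 104082/19031 139195/19031 71857/19031]
step 1: x̄ = F·x = [-1110113/19031, -399169/19031, 173471/19031]
step 1: P̄ = F·P·Fᵀ + Q = [21554073/19031 9686414/19031 -3493651/19031; 9686414/19031 4825524/19031 -1573404/19031; -3493651/19031 -1573404/19031 596300/19031]
step 1: y = z − H·x̄ = [3259081/19031, 3413521/19031]
step 1: S = H·P̄·Hᵀ + R = [178766186/19031 188809242/19031; 188809242/19031 199581815/19031]
step 1: K = P̄·Hᵀ·S⁻¹ = [413456799/1552729646 3473761/45668519; -4273395/59720371 747444/3512963; 198747233/1552729646 -7977564/45668519]
step 1: x' = x̄ + K·y = [1415981325/1552729646, 294687994/59720371, -461715147/1552729646]
step 1: P' = (I − K·H)·P̄ = [6180533683/1552729646 606359725/59720371 767938901/1552729646; 606359725/59720371 1959192114/59720371 -63646377/59720371; 767938901/1552729646 -63646377/59720371 1681190403/1552729646]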